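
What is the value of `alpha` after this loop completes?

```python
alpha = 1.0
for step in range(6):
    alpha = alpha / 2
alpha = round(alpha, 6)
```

Halving LR 6 times: 1 / 2^6
`alpha` takes the values: 1.0 → 0.5 → 0.25 → 0.125 → 0.0625 → 0.03125 → 0.015625

Answer: 0.015625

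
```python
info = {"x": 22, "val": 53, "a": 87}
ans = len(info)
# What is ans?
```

Trace:
`info = {"x": 22, "val": 53, "a": 87}` → info = {'x': 22, 'val': 53, 'a': 87}
`ans = len(info)` → ans = 3
So ans = 3

Answer: 3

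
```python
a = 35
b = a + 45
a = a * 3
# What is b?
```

Trace:
`a = 35` → a = 35
`b = a + 45` → b = 80
`a = a * 3` → a = 105
So b = 80

Answer: 80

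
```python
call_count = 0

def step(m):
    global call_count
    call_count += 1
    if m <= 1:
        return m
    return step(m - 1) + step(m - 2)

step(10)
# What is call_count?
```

Calls(m) = 1 + Calls(m-1) + Calls(m-2); Calls(0)=Calls(1)=1. For m=10 this gives 177.

Answer: 177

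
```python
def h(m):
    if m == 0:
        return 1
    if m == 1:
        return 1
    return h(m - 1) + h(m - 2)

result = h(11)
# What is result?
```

Build up from base cases: h(0)=1, h(1)=1, h(2)=2, h(3)=3, h(4)=5, h(5)=8, h(6)=13, ..., h(11)=144

Answer: 144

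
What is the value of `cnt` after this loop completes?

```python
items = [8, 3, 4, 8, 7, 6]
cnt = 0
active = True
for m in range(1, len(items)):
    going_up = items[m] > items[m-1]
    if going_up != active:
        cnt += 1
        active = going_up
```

Count direction changes in [8, 3, 4, 8, 7, 6]
`cnt` takes the values: 0 → 1 → 2 → 3

Answer: 3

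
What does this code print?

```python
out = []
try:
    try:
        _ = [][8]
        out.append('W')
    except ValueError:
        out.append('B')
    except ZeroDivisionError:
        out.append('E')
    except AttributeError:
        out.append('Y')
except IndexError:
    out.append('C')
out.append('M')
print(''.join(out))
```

Execution trace: 'C' (outer except IndexError) → 'M' (after the try/except). Output: CM

Answer: CM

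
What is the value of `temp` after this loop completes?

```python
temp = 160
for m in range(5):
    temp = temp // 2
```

Halve 5 times: 160 // 2^5 = 5
`temp` takes the values: 160 → 80 → 40 → 20 → 10 → 5

Answer: 5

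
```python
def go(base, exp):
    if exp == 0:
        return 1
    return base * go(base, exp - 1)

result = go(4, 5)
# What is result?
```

go(4, 5) = 4 * 4 * 4 * 4 * 4 = 1024

Answer: 1024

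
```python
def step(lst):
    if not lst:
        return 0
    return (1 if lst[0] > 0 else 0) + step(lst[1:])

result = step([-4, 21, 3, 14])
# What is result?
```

Count of positive elements in [-4, 21, 3, 14] = 3

Answer: 3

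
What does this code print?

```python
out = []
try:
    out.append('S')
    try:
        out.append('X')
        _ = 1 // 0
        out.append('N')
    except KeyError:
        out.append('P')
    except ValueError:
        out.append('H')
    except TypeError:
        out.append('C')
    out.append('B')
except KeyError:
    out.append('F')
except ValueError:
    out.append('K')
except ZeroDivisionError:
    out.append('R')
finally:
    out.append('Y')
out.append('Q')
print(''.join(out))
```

Execution trace: 'S' (try body) → 'X' (inner try body) → 'R' (except ZeroDivisionError) → 'Y' (finally) → 'Q' (after the try/except). Output: SXRYQ

Answer: SXRYQ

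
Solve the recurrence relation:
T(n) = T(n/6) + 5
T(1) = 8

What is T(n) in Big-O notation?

Each step divides n by 6 and adds 5. After log_6(n) steps we reach T(1)=8. So T(n) = 5·log_6(n) + 8 = O(log n).

Answer: O(log n)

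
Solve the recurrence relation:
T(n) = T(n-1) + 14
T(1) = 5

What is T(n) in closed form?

Unrolling: T(n) = T(1) + 14·(n-1) = 5 + 14(n-1) = 14n - 9.

Answer: T(n) = 14n - 9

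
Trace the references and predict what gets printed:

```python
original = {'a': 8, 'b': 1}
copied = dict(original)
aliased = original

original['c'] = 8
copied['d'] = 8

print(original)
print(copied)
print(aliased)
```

Key concept: dict() creates copy, assignment creates alias.
Step by step:
`original = {'a': 8, 'b': 1}` → original = {'a': 8, 'b': 1}
`copied = dict(original)` → copied = {'a': 8, 'b': 1}
`aliased = original` → aliased = {'a': 8, 'b': 1} (same object as original)
`original['c'] = 8` → original = {'a': 8, 'b': 1, 'c': 8} (same object as aliased); aliased = {'a': 8, 'b': 1, 'c': 8} (same object as original)
`copied['d'] = 8` → copied = {'a': 8, 'b': 1, 'd': 8}
`print(original)` → prints {'a': 8, 'b': 1, 'c': 8}
`print(copied)` → prints {'a': 8, 'b': 1, 'd': 8}
`print(aliased)` → prints {'a': 8, 'b': 1, 'c': 8}

Answer:
{'a': 8, 'b': 1, 'c': 8}
{'a': 8, 'b': 1, 'd': 8}
{'a': 8, 'b': 1, 'c': 8}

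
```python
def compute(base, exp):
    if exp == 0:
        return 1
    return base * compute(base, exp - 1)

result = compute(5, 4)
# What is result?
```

compute(5, 4) = 5 * 5 * 5 * 5 = 625

Answer: 625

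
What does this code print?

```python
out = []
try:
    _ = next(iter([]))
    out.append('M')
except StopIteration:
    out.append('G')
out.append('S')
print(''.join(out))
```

Execution trace: 'G' (except StopIteration) → 'S' (after the try/except). Output: GS

Answer: GS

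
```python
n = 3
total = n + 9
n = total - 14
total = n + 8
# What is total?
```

Trace:
`n = 3` → n = 3
`total = n + 9` → total = 12
`n = total - 14` → n = -2
`total = n + 8` → total = 6
So total = 6

Answer: 6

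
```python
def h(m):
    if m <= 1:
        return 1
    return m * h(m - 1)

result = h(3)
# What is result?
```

h(3) = 3 * 2 * 1 = 6

Answer: 6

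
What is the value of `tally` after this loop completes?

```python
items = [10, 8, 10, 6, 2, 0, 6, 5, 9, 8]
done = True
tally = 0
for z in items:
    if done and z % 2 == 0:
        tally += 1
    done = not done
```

Count even values at even positions
`tally` takes the values: 0 → 1 → 2 → 3 → 4

Answer: 4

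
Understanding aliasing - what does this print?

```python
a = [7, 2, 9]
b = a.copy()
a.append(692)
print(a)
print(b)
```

Key concept: list.copy() creates independent copy.
Step by step:
`a = [7, 2, 9]` → a = [7, 2, 9]
`b = a.copy()` → b = [7, 2, 9]
`a.append(692)` → a = [7, 2, 9, 692]
`print(a)` → prints [7, 2, 9, 692]
`print(b)` → prints [7, 2, 9]

Answer:
[7, 2, 9, 692]
[7, 2, 9]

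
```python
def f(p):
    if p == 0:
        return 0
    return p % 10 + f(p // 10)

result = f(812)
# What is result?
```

Sum of digits of 812: 2 + 1 + 8 = 11

Answer: 11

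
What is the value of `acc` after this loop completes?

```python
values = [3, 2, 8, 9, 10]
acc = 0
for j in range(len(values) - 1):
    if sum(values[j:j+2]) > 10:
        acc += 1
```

Count windows with sum > 10
`acc` takes the values: 0 → 1 → 2

Answer: 2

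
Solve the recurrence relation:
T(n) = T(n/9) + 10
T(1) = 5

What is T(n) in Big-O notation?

Each step divides n by 9 and adds 10. After log_9(n) steps we reach T(1)=5. So T(n) = 10·log_9(n) + 5 = O(log n).

Answer: O(log n)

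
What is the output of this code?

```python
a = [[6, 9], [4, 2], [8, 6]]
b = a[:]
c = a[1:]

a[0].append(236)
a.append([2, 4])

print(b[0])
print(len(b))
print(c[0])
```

Key concept: slice with nested mutation.
Step by step:
`a = [[6, 9], [4, 2], [8, 6]]` → a = [[6, 9], [4, 2], [8, 6]]
`b = a[:]` → b = [[6, 9], [4, 2], [8, 6]]
`c = a[1:]` → c = [[4, 2], [8, 6]]
`a[0].append(236)` → a = [[6, 9, 236], [4, 2], [8, 6]]; b = [[6, 9, 236], [4, 2], [8, 6]]
`a.append([2, 4])` → a = [[6, 9, 236], [4, 2], [8, 6], [2, 4]]
`print(b[0])` → prints [6, 9, 236]
`print(len(b))` → prints 3
`print(c[0])` → prints [4, 2]

Answer:
[6, 9, 236]
3
[4, 2]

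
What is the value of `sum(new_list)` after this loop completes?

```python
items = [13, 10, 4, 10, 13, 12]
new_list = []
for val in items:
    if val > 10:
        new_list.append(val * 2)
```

Sum of doubled values > 10
`new_list` takes the values: [] → [26] → [26, 26] → [26, 26, 24]
So `sum(new_list)` = 76

Answer: 76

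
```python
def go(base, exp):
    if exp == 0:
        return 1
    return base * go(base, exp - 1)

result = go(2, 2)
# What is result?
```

go(2, 2) = 2 * 2 = 4

Answer: 4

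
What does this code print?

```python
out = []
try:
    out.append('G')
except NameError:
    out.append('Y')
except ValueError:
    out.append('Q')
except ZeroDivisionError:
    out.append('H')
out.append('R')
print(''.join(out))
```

Execution trace: 'G' (try body, no exception) → 'R' (after the try/except). Output: GR

Answer: GR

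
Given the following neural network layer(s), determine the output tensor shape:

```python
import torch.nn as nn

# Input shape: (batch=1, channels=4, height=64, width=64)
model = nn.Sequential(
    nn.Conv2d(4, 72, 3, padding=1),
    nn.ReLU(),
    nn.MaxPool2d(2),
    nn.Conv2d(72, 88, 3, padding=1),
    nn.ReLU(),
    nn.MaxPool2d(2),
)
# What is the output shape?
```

Input: (1, 4, 64, 64) -> after first Conv2d: (1, 72, 64, 64) -> after first MaxPool2d: (1, 72, 32, 32) -> after second Conv2d: (1, 88, 32, 32) -> Output: (1, 88, 16, 16)

Answer: (1, 88, 16, 16)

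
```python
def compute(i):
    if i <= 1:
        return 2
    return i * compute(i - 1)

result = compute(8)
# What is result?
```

compute(8) = 8 * 7 * 6 * 5 * 4 * 3 * 2 * 2 = 80640

Answer: 80640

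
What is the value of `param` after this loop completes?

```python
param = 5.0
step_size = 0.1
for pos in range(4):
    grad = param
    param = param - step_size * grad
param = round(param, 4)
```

Gradient descent: w = 5.0 * (1 - 0.1)^4
`param` takes the values: 5.0 → 4.5 → 4.05 → 3.645 → 3.2805

Answer: 3.2805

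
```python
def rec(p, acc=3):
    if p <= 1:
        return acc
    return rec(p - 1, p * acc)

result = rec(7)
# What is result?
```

Accumulator trace (n, acc): (7, 3) -> (6, 21) -> (5, 126) -> (4, 630) -> (3, 2520) -> (2, 7560) -> (1, 15120) -> return 15120

Answer: 15120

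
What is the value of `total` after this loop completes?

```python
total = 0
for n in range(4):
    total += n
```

Sum of 0 to 3 = 6
`total` takes the values: 0 → 1 → 3 → 6

Answer: 6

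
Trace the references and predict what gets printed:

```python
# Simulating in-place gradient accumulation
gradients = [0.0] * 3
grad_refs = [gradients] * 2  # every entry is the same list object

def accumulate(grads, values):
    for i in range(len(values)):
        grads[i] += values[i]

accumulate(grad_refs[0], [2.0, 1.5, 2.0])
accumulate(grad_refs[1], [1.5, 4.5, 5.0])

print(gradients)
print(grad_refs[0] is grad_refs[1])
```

Key concept: gradient accumulation aliasing.
Step by step:
`gradients = [0.0] * 3` → gradients = [0.0, 0.0, 0.0]
`grad_refs = [gradients] * 2` → grad_refs = [[0.0, 0.0, 0.0], [0.0, 0.0, 0.0]]
`accumulate(grad_refs[0], [2.0, 1.5, 2.0])` → gradients = [2.0, 1.5, 2.0]; grad_refs = [[2.0, 1.5, 2.0], [2.0, 1.5, 2.0]]
`accumulate(grad_refs[1], [1.5, 4.5, 5.0])` → gradients = [3.5, 6.0, 7.0]; grad_refs = [[3.5, 6.0, 7.0], [3.5, 6.0, 7.0]]
`print(gradients)` → prints [3.5, 6.0, 7.0]
`print(grad_refs[0] is grad_refs[1])` → prints True

Answer:
[3.5, 6.0, 7.0]
True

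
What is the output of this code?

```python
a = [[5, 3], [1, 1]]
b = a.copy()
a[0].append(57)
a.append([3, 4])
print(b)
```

Key concept: shallow copy with nested lists.
Step by step:
`a = [[5, 3], [1, 1]]` → a = [[5, 3], [1, 1]]
`b = a.copy()` → b = [[5, 3], [1, 1]]
`a[0].append(57)` → a = [[5, 3, 57], [1, 1]]; b = [[5, 3, 57], [1, 1]]
`a.append([3, 4])` → a = [[5, 3, 57], [1, 1], [3, 4]]
`print(b)` → prints [[5, 3, 57], [1, 1]]

Answer: [[5, 3, 57], [1, 1]]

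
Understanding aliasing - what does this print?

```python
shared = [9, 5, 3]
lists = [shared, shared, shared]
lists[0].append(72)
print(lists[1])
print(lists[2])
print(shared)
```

Key concept: list of same reference.
Step by step:
`shared = [9, 5, 3]` → shared = [9, 5, 3]
`lists = [shared, shared, shared]` → lists = [[9, 5, 3], [9, 5, 3], [9, 5, 3]]
`lists[0].append(72)` → shared = [9, 5, 3, 72]; lists = [[9, 5, 3, 72], [9, 5, 3, 72], [9, 5, 3, 72]]
`print(lists[1])` → prints [9, 5, 3, 72]
`print(lists[2])` → prints [9, 5, 3, 72]
`print(shared)` → prints [9, 5, 3, 72]

Answer:
[9, 5, 3, 72]
[9, 5, 3, 72]
[9, 5, 3, 72]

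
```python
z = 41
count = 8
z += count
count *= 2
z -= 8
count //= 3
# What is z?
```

Trace:
`z = 41` → z = 41
`count = 8` → count = 8
`z += count` → z = 49
`count *= 2` → count = 16
`z -= 8` → z = 41
`count //= 3` → count = 5
So z = 41

Answer: 41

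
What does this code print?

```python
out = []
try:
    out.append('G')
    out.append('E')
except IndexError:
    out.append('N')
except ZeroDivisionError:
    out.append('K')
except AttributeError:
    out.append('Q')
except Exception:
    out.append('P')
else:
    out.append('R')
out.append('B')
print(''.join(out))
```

Execution trace: 'G' (try body) → 'E' (try body, no exception) → 'R' (else) → 'B' (after the try/except). Output: GERB

Answer: GERB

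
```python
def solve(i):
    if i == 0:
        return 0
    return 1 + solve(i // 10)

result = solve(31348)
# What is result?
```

Count of digits of 31348: 5

Answer: 5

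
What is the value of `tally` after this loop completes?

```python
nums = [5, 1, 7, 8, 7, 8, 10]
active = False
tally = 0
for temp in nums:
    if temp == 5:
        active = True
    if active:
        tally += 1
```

Count elements after first 5 in [5, 1, 7, 8, 7, 8, 10]
`tally` takes the values: 0 → 1 → 2 → 3 → 4 → 5 → 6 → 7

Answer: 7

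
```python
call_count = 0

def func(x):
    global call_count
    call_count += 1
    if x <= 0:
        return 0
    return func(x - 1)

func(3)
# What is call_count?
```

Linear recursion stepping by 1: 4 calls from x=3 down to ≤0.

Answer: 4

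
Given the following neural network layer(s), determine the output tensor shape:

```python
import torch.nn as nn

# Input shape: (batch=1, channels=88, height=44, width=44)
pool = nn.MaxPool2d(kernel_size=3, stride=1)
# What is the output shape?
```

Input: (1, 88, 44, 44) -> Output: (1, 88, 42, 42)

Answer: (1, 88, 42, 42)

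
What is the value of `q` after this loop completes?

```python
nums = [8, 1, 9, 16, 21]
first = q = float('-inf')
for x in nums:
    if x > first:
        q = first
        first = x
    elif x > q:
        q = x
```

Second largest (with repeats) in [8, 1, 9, 16, 21]
`q` takes the values: -inf → 1 → 8 → 9 → 16

Answer: 16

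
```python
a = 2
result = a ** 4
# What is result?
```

Trace:
`a = 2` → a = 2
`result = a ** 4` → result = 16
So result = 16

Answer: 16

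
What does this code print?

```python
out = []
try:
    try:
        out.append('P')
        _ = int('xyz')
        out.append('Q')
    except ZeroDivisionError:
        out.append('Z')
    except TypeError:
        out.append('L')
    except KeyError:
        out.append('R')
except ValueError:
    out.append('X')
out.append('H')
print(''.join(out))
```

Execution trace: 'P' (try body) → 'X' (outer except ValueError) → 'H' (after the try/except). Output: PXH

Answer: PXH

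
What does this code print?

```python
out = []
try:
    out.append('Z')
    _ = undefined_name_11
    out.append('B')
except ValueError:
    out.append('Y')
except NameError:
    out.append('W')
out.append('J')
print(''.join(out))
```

Execution trace: 'Z' (try body) → 'W' (except NameError) → 'J' (after the try/except). Output: ZWJ

Answer: ZWJ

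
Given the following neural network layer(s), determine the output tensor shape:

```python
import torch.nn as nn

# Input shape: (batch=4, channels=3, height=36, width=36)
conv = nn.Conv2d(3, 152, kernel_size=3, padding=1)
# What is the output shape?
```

Input: (4, 3, 36, 36) -> Output: (4, 152, 36, 36)

Answer: (4, 152, 36, 36)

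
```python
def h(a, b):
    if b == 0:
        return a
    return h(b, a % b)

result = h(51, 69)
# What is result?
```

h(51, 69) -> h(69, 51) -> h(51, 18) -> h(18, 15) -> h(15, 3) -> h(3, 0) -> 3

Answer: 3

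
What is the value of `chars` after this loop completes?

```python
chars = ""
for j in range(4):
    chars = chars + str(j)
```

Concatenate digits 0 to 3
`chars` takes the values: "" → "0" → "01" → "012" → "0123"

Answer: "0123"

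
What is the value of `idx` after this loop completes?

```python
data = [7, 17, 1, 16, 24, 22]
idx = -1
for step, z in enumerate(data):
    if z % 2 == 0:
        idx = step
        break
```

First even number index in [7, 17, 1, 16, 24, 22]
`idx` takes the values: -1 → 3

Answer: 3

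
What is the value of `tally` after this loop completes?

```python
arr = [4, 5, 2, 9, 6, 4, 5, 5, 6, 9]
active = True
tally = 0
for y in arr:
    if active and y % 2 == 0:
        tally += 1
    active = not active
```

Count even values at even positions
`tally` takes the values: 0 → 1 → 2 → 3 → 4

Answer: 4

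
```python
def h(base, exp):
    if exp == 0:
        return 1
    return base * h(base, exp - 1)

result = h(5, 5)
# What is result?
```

h(5, 5) = 5 * 5 * 5 * 5 * 5 = 3125

Answer: 3125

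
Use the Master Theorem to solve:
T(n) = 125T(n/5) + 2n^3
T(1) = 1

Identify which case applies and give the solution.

a=125, b=5, f(n)=2n^3. log_5(125) = 3. Since c=3 = 3, Case 2 applies: T(n) = Θ(n^log_b(a) · log n) = O(n^3 log n).

Answer: O(n^3 log n) - Case 2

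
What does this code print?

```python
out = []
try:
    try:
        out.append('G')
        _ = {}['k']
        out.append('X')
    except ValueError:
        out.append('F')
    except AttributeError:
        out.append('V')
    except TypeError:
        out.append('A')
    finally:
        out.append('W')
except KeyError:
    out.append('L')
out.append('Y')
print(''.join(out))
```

Execution trace: 'G' (try body) → 'W' (finally) → 'L' (outer except KeyError) → 'Y' (after the try/except). Output: GWLY

Answer: GWLY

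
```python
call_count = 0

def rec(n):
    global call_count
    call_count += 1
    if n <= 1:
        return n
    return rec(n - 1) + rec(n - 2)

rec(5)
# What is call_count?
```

Calls(n) = 1 + Calls(n-1) + Calls(n-2); Calls(0)=Calls(1)=1. For n=5 this gives 15.

Answer: 15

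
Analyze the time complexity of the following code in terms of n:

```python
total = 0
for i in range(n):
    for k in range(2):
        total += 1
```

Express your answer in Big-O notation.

Each loop level contributes: n × 1. Multiplying the contributions gives O(n).

Answer: O(n)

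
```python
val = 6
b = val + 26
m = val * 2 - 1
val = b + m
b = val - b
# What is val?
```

Trace:
`val = 6` → val = 6
`b = val + 26` → b = 32
`m = val * 2 - 1` → m = 11
`val = b + m` → val = 43
`b = val - b` → b = 11
So val = 43

Answer: 43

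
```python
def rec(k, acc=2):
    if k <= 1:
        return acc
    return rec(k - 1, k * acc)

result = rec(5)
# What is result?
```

Accumulator trace (n, acc): (5, 2) -> (4, 10) -> (3, 40) -> (2, 120) -> (1, 240) -> return 240

Answer: 240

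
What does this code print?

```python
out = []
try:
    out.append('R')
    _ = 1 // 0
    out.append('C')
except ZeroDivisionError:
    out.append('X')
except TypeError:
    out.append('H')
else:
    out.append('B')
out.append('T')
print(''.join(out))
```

Execution trace: 'R' (try body) → 'X' (except ZeroDivisionError) → 'T' (after the try/except). Output: RXT

Answer: RXT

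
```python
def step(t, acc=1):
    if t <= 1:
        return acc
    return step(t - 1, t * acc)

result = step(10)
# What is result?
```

Accumulator trace (n, acc): (10, 1) -> (9, 10) -> (8, 90) -> (7, 720) -> (6, 5040) -> (5, 30240) -> (4, 151200) -> (3, 604800) -> (2, 1814400) -> (1, 3628800) -> return 3628800

Answer: 3628800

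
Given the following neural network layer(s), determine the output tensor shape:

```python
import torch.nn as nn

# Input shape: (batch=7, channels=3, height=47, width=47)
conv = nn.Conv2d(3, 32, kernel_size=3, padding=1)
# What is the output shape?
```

Input: (7, 3, 47, 47) -> Output: (7, 32, 47, 47)

Answer: (7, 32, 47, 47)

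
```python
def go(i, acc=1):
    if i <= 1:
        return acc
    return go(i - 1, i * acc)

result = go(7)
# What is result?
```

Accumulator trace (n, acc): (7, 1) -> (6, 7) -> (5, 42) -> (4, 210) -> (3, 840) -> (2, 2520) -> (1, 5040) -> return 5040

Answer: 5040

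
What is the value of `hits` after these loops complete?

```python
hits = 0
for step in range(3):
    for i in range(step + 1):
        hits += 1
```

Triangle: 1 + 2 + ... + 3
`hits` takes the values: 0 → 1 → 2 → 3 → 4 → 5 → 6

Answer: 6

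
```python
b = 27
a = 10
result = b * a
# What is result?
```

Trace:
`b = 27` → b = 27
`a = 10` → a = 10
`result = b * a` → result = 270
So result = 270

Answer: 270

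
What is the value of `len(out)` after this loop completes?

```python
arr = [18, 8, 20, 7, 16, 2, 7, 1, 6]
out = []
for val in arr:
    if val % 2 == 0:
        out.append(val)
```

Count even numbers in [18, 8, 20, 7, 16, 2, 7, 1, 6]
`out` takes the values: [] → [18] → [18, 8] → [18, 8, 20] → [18, 8, 20, 16] → [18, 8, 20, 16, 2] → [18, 8, 20, 16, 2, 6]
So `len(out)` = 6

Answer: 6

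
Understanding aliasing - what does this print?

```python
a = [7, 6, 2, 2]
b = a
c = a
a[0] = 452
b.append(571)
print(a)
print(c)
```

Key concept: multiple aliases.
Step by step:
`a = [7, 6, 2, 2]` → a = [7, 6, 2, 2]
`b = a` → b = [7, 6, 2, 2] (same object as a)
`c = a` → c = [7, 6, 2, 2] (same object as a, b)
`a[0] = 452` → a = [452, 6, 2, 2] (same object as b, c); b = [452, 6, 2, 2] (same object as a, c); c = [452, 6, 2, 2] (same object as a, b)
`b.append(571)` → a = [452, 6, 2, 2, 571] (same object as b, c); b = [452, 6, 2, 2, 571] (same object as a, c); c = [452, 6, 2, 2, 571] (same object as a, b)
`print(a)` → prints [452, 6, 2, 2, 571]
`print(c)` → prints [452, 6, 2, 2, 571]

Answer:
[452, 6, 2, 2, 571]
[452, 6, 2, 2, 571]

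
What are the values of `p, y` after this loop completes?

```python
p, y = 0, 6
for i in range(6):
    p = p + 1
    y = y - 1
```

p goes 0→6, y goes 6→0
`p, y` takes the values: (0, 6) → (1, 6) → (1, 5) → (2, 5) → (2, 4) → (3, 4) → (3, 3) → (4, 3) → (4, 2) → (5, 2) → (5, 1) → (6, 1) → (6, 0)

Answer: 6, 0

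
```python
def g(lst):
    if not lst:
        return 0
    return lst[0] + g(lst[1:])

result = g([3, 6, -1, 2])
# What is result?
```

3 + 6 + (-1) + 2 + 0 = 10

Answer: 10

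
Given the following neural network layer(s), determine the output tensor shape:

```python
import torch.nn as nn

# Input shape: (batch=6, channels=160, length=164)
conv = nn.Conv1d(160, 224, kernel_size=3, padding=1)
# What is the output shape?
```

Input: (6, 160, 164) -> Output: (6, 224, 164)

Answer: (6, 224, 164)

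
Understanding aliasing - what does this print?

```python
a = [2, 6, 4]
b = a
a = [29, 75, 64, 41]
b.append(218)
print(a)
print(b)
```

Key concept: rebinding vs mutation: a is rebound to a new list, b still points at the original.
Step by step:
`a = [2, 6, 4]` → a = [2, 6, 4]
`b = a` → b = [2, 6, 4] (same object as a)
`a = [29, 75, 64, 41]` → a = [29, 75, 64, 41]
`b.append(218)` → b = [2, 6, 4, 218]
`print(a)` → prints [29, 75, 64, 41]
`print(b)` → prints [2, 6, 4, 218]

Answer:
[29, 75, 64, 41]
[2, 6, 4, 218]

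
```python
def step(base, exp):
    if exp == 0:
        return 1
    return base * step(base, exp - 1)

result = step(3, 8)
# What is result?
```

step(3, 8) = 3 * 3 * 3 * 3 * 3 * 3 * 3 * 3 = 6561

Answer: 6561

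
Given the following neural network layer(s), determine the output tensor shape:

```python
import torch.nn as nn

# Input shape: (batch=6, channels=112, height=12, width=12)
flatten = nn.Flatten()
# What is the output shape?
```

Input: (6, 112, 12, 12) -> Output: (6, 16128)

Answer: (6, 16128)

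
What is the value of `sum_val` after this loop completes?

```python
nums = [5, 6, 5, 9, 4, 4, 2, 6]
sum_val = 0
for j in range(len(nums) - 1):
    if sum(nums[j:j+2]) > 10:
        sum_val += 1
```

Count windows with sum > 10
`sum_val` takes the values: 0 → 1 → 2 → 3 → 4

Answer: 4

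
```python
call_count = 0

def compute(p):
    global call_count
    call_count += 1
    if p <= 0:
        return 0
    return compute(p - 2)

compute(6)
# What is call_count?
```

Linear recursion stepping by 2: 4 calls from p=6 down to ≤0.

Answer: 4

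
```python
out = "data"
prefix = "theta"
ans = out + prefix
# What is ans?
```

Trace:
`out = "data"` → out = 'data'
`prefix = "theta"` → prefix = 'theta'
`ans = out + prefix` → ans = 'datatheta'
So ans = 'datatheta'

Answer: 'datatheta'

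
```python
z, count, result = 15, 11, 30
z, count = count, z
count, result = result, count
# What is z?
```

Trace:
`z, count, result = 15, 11, 30` → z = 15; count = 11; result = 30
`z, count = count, z` → z = 11; count = 15
`count, result = result, count` → count = 30; result = 15
So z = 11

Answer: 11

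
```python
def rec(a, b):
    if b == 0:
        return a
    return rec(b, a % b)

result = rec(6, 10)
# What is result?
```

rec(6, 10) -> rec(10, 6) -> rec(6, 4) -> rec(4, 2) -> rec(2, 0) -> 2

Answer: 2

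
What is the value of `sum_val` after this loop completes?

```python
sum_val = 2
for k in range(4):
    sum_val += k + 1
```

Start at 2, add 1 to 4 = 12
`sum_val` takes the values: 2 → 3 → 5 → 8 → 12

Answer: 12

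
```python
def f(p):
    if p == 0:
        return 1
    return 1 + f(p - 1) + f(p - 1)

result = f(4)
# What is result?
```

f(p) = 1 + 2·f(p-1), f(0)=1. Closed form: (1+1)·2^4 - 1 = 31.

Answer: 31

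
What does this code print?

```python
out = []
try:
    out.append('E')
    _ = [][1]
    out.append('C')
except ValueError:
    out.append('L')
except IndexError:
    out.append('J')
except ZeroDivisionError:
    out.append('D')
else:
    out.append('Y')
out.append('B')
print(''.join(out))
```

Execution trace: 'E' (try body) → 'J' (except IndexError) → 'B' (after the try/except). Output: EJB

Answer: EJB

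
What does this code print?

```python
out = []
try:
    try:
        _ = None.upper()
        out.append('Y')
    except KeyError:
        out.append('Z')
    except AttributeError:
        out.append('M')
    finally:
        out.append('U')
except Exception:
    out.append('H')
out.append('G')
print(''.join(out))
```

Execution trace: 'M' (inner except AttributeError) → 'U' (inner finally) → 'G' (after the try/except). Output: MUG

Answer: MUG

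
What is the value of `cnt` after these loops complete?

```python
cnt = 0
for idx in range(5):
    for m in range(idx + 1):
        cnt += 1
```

Triangle: 1 + 2 + ... + 5
`cnt` takes the values: 0 → 1 → 2 → 3 → 4 → 5 → 6 → 7 → 8 → 9 → 10 → 11 → 12 → 13 → 14 → 15

Answer: 15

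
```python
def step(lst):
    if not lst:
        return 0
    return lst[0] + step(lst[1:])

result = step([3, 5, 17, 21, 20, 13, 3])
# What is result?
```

3 + 5 + 17 + 21 + 20 + 13 + 3 + 0 = 82

Answer: 82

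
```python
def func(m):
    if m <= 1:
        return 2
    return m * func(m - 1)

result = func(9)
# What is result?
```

func(9) = 9 * 8 * 7 * 6 * 5 * 4 * 3 * 2 * 2 = 725760

Answer: 725760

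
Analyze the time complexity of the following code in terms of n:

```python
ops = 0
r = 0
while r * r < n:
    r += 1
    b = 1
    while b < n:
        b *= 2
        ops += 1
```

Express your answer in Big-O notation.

Each loop level contributes: √n × log n. Multiplying the contributions gives O(√n log n).

Answer: O(√n log n)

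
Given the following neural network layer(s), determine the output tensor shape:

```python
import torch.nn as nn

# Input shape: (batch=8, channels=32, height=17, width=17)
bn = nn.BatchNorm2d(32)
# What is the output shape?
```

Input: (8, 32, 17, 17) -> Output: (8, 32, 17, 17)

Answer: (8, 32, 17, 17)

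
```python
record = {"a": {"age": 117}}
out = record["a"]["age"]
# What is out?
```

Trace:
`record = {"a": {"age": 117}}` → record = {'a': {'age': 117}}
`out = record["a"]["age"]` → out = 117
So out = 117

Answer: 117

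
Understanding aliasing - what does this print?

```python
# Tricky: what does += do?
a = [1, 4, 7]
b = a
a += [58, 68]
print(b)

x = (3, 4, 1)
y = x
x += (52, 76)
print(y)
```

Key concept: += behavior differs for mutable vs immutable.
Step by step:
`a = [1, 4, 7]` → a = [1, 4, 7]
`b = a` → b = [1, 4, 7] (same object as a)
`a += [58, 68]` → a = [1, 4, 7, 58, 68] (same object as b); b = [1, 4, 7, 58, 68] (same object as a)
`print(b)` → prints [1, 4, 7, 58, 68]
`x = (3, 4, 1)` → x = (3, 4, 1)
`y = x` → y = (3, 4, 1)
`x += (52, 76)` → x = (3, 4, 1, 52, 76)
`print(y)` → prints (3, 4, 1)

Answer:
[1, 4, 7, 58, 68]
(3, 4, 1)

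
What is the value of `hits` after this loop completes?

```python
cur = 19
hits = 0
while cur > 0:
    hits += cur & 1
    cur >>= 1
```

Count set bits in 19 (binary: 0b10011)
`hits` takes the values: 0 → 1 → 2 → 3

Answer: 3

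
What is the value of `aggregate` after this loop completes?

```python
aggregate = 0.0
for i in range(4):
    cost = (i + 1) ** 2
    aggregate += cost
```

Sum of squared losses 1² + 2² + ... + 4²
`aggregate` takes the values: 0.0 → 1.0 → 5.0 → 14.0 → 30.0

Answer: 30.0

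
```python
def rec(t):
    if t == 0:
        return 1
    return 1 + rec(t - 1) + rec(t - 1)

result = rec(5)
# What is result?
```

rec(t) = 1 + 2·rec(t-1), rec(0)=1. Closed form: (1+1)·2^5 - 1 = 63.

Answer: 63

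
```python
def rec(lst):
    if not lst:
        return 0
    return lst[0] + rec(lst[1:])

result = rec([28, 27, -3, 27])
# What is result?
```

28 + 27 + (-3) + 27 + 0 = 79

Answer: 79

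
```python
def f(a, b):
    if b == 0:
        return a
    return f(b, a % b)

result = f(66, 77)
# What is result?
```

f(66, 77) -> f(77, 66) -> f(66, 11) -> f(11, 0) -> 11

Answer: 11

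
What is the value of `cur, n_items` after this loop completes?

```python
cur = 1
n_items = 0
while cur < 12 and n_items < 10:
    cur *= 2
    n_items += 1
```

Double until >= 12 or 10 iterations
`cur, n_items` takes the values: (1, 0) → (2, 0) → (2, 1) → (4, 1) → (4, 2) → (8, 2) → (8, 3) → (16, 3) → (16, 4)

Answer: 16, 4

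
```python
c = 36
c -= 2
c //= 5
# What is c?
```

Trace:
`c = 36` → c = 36
`c -= 2` → c = 34
`c //= 5` → c = 6
So c = 6

Answer: 6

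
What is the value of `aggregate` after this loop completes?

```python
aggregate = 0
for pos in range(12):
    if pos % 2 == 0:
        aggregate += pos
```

Sum of even numbers 0 to 11
`aggregate` takes the values: 0 → 2 → 6 → 12 → 20 → 30

Answer: 30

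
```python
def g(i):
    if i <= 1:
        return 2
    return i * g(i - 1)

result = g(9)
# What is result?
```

g(9) = 9 * 8 * 7 * 6 * 5 * 4 * 3 * 2 * 2 = 725760

Answer: 725760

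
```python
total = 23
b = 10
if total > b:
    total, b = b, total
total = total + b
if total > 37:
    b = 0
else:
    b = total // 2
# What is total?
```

Trace:
`total = 23` → total = 23
`b = 10` → b = 10
`if total > b: ...` → total > b is True → total = 10; b = 23
`total = total + b` → total = 33
`if total > 37: ...` → total > 37 is False, take else branch → b = 16
So total = 33

Answer: 33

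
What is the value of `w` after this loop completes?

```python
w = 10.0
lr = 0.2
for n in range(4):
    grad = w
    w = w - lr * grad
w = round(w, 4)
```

Gradient descent: w = 10.0 * (1 - 0.2)^4
`w` takes the values: 10.0 → 8.0 → 6.4 → 5.12 → 4.096

Answer: 4.096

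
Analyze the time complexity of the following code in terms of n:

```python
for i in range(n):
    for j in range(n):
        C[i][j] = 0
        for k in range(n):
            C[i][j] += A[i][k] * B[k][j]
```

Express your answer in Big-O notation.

This is Naive matrix multiplication. Time complexity: O(n³).

Answer: O(n³)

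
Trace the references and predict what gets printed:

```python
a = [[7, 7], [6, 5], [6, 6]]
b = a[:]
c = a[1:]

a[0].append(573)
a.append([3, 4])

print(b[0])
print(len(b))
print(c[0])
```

Key concept: slice with nested mutation.
Step by step:
`a = [[7, 7], [6, 5], [6, 6]]` → a = [[7, 7], [6, 5], [6, 6]]
`b = a[:]` → b = [[7, 7], [6, 5], [6, 6]]
`c = a[1:]` → c = [[6, 5], [6, 6]]
`a[0].append(573)` → a = [[7, 7, 573], [6, 5], [6, 6]]; b = [[7, 7, 573], [6, 5], [6, 6]]
`a.append([3, 4])` → a = [[7, 7, 573], [6, 5], [6, 6], [3, 4]]
`print(b[0])` → prints [7, 7, 573]
`print(len(b))` → prints 3
`print(c[0])` → prints [6, 5]

Answer:
[7, 7, 573]
3
[6, 5]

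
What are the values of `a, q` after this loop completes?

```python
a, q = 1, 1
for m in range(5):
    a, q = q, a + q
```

Fibonacci: after 5 iterations
`a, q` takes the values: (1, 1) → (1, 2) → (2, 3) → (3, 5) → (5, 8) → (8, 13)

Answer: 8, 13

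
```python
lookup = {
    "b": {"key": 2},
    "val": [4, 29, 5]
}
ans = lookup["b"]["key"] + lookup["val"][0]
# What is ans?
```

Trace:
`lookup = { ...` → lookup = {'b': {'key': 2}, 'val': [4, 29, 5]}
`ans = lookup["b"]["key"] + lookup["val"][0]` → ans = 6
So ans = 6

Answer: 6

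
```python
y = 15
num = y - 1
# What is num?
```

Trace:
`y = 15` → y = 15
`num = y - 1` → num = 14
So num = 14

Answer: 14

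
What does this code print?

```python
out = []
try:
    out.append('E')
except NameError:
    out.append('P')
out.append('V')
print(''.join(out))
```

Execution trace: 'E' (try body, no exception) → 'V' (after the try/except). Output: EV

Answer: EV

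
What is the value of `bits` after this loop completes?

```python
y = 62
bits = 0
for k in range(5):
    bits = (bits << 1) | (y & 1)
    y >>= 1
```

Reverse lowest 5 bits of 62
`bits` takes the values: 0 → 1 → 3 → 7 → 15

Answer: 15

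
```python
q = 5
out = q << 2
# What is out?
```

Trace:
`q = 5` → q = 5
`out = q << 2` → out = 20
So out = 20

Answer: 20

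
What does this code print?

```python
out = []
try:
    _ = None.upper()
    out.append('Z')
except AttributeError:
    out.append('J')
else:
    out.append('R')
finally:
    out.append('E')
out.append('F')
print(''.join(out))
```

Execution trace: 'J' (except AttributeError) → 'E' (finally) → 'F' (after the try/except). Output: JEF

Answer: JEF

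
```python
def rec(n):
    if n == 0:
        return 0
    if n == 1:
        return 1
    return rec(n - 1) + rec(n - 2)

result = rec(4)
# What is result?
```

Build up from base cases: rec(0)=0, rec(1)=1, rec(2)=1, rec(3)=2, rec(4)=3

Answer: 3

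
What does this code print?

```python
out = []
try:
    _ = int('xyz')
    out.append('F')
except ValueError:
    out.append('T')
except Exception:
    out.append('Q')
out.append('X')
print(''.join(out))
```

Execution trace: 'T' (except ValueError) → 'X' (after the try/except). Output: TX

Answer: TX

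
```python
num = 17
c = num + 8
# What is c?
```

Trace:
`num = 17` → num = 17
`c = num + 8` → c = 25
So c = 25

Answer: 25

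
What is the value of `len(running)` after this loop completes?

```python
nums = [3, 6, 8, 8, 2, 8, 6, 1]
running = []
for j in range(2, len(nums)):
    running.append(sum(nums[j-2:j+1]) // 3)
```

Number of 3-element averages
`running` takes the values: [] → [5] → [5, 7] → [5, 7, 6] → [5, 7, 6, 6] → [5, 7, 6, 6, 5] → [5, 7, 6, 6, 5, 5]
So `len(running)` = 6

Answer: 6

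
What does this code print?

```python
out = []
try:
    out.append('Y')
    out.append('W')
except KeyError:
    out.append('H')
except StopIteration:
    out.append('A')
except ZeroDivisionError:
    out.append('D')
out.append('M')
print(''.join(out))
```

Execution trace: 'Y' (try body) → 'W' (try body, no exception) → 'M' (after the try/except). Output: YWM

Answer: YWM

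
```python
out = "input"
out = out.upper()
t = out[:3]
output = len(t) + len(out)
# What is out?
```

Trace:
`out = "input"` → out = 'input'
`out = out.upper()` → out = 'INPUT'
`t = out[:3]` → t = 'INP'
`output = len(t) + len(out)` → output = 8
So out = 'INPUT'

Answer: 'INPUT'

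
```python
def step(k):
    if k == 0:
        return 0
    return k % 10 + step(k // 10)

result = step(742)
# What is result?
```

Sum of digits of 742: 2 + 4 + 7 = 13

Answer: 13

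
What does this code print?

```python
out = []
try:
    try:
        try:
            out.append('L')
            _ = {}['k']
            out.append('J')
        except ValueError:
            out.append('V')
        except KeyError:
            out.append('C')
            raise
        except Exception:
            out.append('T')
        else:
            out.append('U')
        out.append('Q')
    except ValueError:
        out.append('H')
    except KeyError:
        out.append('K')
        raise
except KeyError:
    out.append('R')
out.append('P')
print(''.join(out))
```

Execution trace: 'L' (inner try body) → 'C' (inner except KeyError) → 'K' (except KeyError) → 'R' (outer except KeyError) → 'P' (after the try/except). Output: LCKRP

Answer: LCKRP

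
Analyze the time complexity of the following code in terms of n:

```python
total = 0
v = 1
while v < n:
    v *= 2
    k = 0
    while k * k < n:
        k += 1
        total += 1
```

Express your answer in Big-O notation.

Each loop level contributes: log n × √n. Multiplying the contributions gives O(√n log n).

Answer: O(√n log n)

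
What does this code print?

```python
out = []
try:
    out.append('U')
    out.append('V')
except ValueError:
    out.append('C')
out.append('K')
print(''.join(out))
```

Execution trace: 'U' (try body) → 'V' (try body, no exception) → 'K' (after the try/except). Output: UVK

Answer: UVK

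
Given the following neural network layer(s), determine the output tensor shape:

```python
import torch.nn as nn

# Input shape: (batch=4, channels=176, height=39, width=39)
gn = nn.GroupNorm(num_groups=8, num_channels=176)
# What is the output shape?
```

Input: (4, 176, 39, 39) -> Output: (4, 176, 39, 39)

Answer: (4, 176, 39, 39)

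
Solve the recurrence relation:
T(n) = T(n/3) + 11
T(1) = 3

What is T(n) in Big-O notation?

Each step divides n by 3 and adds 11. After log_3(n) steps we reach T(1)=3. So T(n) = 11·log_3(n) + 3 = O(log n).

Answer: O(log n)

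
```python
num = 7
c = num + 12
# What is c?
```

Trace:
`num = 7` → num = 7
`c = num + 12` → c = 19
So c = 19

Answer: 19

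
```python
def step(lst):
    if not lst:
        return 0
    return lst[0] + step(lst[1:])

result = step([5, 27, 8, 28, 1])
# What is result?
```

5 + 27 + 8 + 28 + 1 + 0 = 69

Answer: 69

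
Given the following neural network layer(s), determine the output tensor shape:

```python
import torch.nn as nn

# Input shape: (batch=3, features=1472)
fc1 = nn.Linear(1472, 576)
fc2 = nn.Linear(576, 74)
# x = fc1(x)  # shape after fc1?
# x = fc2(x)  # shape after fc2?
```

Input: (3, 1472) -> after fc1: (3, 576) -> Output: (3, 74)

Answer: (3, 74)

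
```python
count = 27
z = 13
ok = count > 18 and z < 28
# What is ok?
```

Trace:
`count = 27` → count = 27
`z = 13` → z = 13
`ok = count > 18 and z < 28` → ok = True
So ok = True

Answer: True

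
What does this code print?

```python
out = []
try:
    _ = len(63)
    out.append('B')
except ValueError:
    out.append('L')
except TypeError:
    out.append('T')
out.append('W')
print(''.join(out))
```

Execution trace: 'T' (except TypeError) → 'W' (after the try/except). Output: TW

Answer: TW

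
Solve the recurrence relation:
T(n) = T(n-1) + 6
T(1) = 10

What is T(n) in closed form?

Unrolling: T(n) = T(1) + 6·(n-1) = 10 + 6(n-1) = 6n + 4.

Answer: T(n) = 6n + 4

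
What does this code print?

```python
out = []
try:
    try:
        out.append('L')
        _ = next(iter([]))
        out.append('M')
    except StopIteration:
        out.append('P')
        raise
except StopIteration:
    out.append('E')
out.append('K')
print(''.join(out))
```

Execution trace: 'L' (inner try body) → 'P' (inner except StopIteration) → 'E' (outer except StopIteration) → 'K' (after the try/except). Output: LPEK

Answer: LPEK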